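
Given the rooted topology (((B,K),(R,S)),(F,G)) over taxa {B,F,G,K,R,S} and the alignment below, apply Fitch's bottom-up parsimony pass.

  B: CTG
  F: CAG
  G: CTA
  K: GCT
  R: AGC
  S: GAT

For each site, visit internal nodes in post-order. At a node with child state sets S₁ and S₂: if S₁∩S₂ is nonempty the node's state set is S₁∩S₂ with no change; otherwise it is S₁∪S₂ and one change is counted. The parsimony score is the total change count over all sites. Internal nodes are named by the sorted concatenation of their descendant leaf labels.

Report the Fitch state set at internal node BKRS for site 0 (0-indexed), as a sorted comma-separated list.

site 0, node BK: B={C} ∪ K={G} → {C,G} (+1)
site 0, node RS: R={A} ∪ S={G} → {A,G} (+1)
site 0, node BKRS: BK={C,G} ∩ RS={A,G} → {G} (+0)
site 0, node FG: F={C} ∩ G={C} → {C} (+0)
site 0, node BFGKRS: BKRS={G} ∪ FG={C} → {C,G} (+1)
site 1, node BK: B={T} ∪ K={C} → {C,T} (+1)
site 1, node RS: R={G} ∪ S={A} → {A,G} (+1)
site 1, node BKRS: BK={C,T} ∪ RS={A,G} → {A,C,G,T} (+1)
site 1, node FG: F={A} ∪ G={T} → {A,T} (+1)
site 1, node BFGKRS: BKRS={A,C,G,T} ∩ FG={A,T} → {A,T} (+0)
site 2, node BK: B={G} ∪ K={T} → {G,T} (+1)
site 2, node RS: R={C} ∪ S={T} → {C,T} (+1)
site 2, node BKRS: BK={G,T} ∩ RS={C,T} → {T} (+0)
site 2, node FG: F={G} ∪ G={A} → {A,G} (+1)
site 2, node BFGKRS: BKRS={T} ∪ FG={A,G} → {A,G,T} (+1)
per-site changes: [3, 4, 4]; total = 11

G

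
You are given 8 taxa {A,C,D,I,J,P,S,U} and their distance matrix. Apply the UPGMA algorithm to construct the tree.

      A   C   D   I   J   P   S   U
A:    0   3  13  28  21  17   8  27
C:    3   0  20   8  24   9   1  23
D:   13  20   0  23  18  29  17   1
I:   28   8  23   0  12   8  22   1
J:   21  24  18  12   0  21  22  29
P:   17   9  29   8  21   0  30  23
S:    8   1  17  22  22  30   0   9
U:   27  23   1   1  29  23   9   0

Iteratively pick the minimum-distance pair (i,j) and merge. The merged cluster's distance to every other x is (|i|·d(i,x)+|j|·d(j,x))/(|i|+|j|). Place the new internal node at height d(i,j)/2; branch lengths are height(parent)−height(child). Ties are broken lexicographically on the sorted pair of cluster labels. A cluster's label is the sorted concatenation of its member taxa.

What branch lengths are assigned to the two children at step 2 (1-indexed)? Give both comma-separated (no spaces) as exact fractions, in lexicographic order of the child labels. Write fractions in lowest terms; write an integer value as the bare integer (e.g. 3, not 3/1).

1/2,1/2

step 1: merge (C,S) at d=1; branch lengths C→1/2, S→1/2; new cluster CS
  updated: d(A,CS)=11/2, d(CS,D)=37/2, d(CS,I)=15, d(CS,J)=23, d(CS,P)=39/2, d(CS,U)=16
step 2: merge (D,U) at d=1; branch lengths D→1/2, U→1/2; new cluster DU
  updated: d(A,DU)=20, d(CS,DU)=69/4, d(DU,I)=12, d(DU,J)=47/2, d(DU,P)=26
step 3: merge (A,CS) at d=11/2; branch lengths A→11/4, CS→9/4; new cluster ACS
  updated: d(ACS,DU)=109/6, d(ACS,I)=58/3, d(ACS,J)=67/3, d(ACS,P)=56/3
step 4: merge (I,P) at d=8; branch lengths I→4, P→4; new cluster IP
  updated: d(ACS,IP)=19, d(DU,IP)=19, d(IP,J)=33/2
step 5: merge (IP,J) at d=33/2; branch lengths IP→17/4, J→33/4; new cluster IJP
  updated: d(ACS,IJP)=181/9, d(DU,IJP)=41/2
step 6: merge (ACS,DU) at d=109/6; branch lengths ACS→19/3, DU→103/12; new cluster ACDSU
  updated: d(ACDSU,IJP)=304/15
step 7: merge (ACDSU,IJP) at d=304/15; branch lengths ACDSU→21/20, IJP→113/60; new cluster ACDIJPSU
final tree: (((A:11/4,(C:1/2,S:1/2):9/4):19/3,(D:1/2,U:1/2):103/12):21/20,((I:4,P:4):17/4,J:33/4):113/60)
total length: 907/20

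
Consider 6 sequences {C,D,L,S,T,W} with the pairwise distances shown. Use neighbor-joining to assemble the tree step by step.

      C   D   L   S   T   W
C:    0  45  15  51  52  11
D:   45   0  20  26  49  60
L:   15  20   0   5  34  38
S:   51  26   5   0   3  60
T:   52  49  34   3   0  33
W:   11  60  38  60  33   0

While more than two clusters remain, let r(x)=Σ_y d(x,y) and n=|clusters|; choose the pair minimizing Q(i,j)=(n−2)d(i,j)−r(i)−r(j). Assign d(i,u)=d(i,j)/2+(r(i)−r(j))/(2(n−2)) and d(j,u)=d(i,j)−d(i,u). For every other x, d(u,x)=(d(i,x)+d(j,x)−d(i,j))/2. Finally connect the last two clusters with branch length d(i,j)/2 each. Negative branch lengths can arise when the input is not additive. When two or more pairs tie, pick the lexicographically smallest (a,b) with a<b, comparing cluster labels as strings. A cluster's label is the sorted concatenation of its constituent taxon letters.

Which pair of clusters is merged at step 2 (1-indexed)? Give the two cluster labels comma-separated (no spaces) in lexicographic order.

S,T

step 1: merge (C,W) at d=11, Q=-332; branch lengths C→2, W→9; new cluster CW
  updated: d(CW,D)=47, d(CW,L)=21, d(CW,S)=50, d(CW,T)=37
step 2: merge (S,T) at d=3, Q=-198; branch lengths S→-5, T→8; new cluster ST
  updated: d(CW,ST)=42, d(D,ST)=36, d(L,ST)=18
step 3: merge (CW,L) at d=21, Q=-127; branch lengths CW→93/4, L→-9/4; new cluster CLW
  updated: d(CLW,D)=23, d(CLW,ST)=39/2
step 4: merge (CLW,D) at d=23, Q=-157/2; branch lengths CLW→13/4, D→79/4; new cluster CDLW
  updated: d(CDLW,ST)=65/4
step 5: merge (CDLW,ST) at d=65/4; branch lengths CDLW→65/8, ST→65/8; new cluster CDLSTW
final tree: ((((C:2,W:9):93/4,L:-9/4):13/4,D:79/4):65/8,(S:-5,T:8):65/8)
total length: 297/4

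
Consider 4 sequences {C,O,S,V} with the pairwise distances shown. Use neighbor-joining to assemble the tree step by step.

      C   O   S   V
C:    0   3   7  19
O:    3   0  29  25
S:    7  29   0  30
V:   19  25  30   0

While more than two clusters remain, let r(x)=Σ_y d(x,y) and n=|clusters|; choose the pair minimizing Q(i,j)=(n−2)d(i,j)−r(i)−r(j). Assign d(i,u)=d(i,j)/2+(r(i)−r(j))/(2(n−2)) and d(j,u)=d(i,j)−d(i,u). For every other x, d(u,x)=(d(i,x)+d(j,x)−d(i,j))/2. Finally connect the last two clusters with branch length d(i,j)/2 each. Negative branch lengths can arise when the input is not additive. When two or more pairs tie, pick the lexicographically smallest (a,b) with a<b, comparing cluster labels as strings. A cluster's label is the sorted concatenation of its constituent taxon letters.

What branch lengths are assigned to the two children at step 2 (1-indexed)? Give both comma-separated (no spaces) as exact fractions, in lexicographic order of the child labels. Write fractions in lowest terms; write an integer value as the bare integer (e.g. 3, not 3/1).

17/4,33/4

iteration 1: select C,S (d=7, Q=-81); attach at lengths (-23/4, 51/4); label the merged cluster CS
  updated: d(CS,O)=25/2, d(CS,V)=21
iteration 2: select CS,O (d=25/2, Q=-117/2); attach at lengths (17/4, 33/4); label the merged cluster COS
  updated: d(COS,V)=67/4
iteration 3: select COS,V (d=67/4); attach at lengths (67/8, 67/8); label the merged cluster COSV
final tree: (((C:-23/4,S:51/4):17/4,O:33/4):67/8,V:67/8)
total length: 145/4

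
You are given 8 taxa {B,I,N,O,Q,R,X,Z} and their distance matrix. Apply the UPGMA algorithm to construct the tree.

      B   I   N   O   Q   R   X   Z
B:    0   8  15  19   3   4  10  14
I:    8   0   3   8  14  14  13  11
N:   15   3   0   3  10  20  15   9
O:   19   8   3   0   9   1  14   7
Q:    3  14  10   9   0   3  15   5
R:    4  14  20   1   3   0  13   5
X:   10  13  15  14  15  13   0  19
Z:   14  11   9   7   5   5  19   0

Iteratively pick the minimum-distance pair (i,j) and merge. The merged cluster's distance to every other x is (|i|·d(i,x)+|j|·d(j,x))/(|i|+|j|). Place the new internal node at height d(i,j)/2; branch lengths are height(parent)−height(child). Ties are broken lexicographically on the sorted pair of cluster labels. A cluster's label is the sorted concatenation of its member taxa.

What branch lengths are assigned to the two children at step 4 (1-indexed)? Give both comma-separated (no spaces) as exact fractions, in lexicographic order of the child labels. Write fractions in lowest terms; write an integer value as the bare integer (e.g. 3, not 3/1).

5/2,3

1. join O+R (d=1) ⇒ OR; edges |O|=1/2, |R|=1/2
  updated: d(B,OR)=23/2, d(I,OR)=11, d(N,OR)=23/2, d(OR,Q)=6, d(OR,X)=27/2, d(OR,Z)=6
2. join B+Q (d=3) ⇒ BQ; edges |B|=3/2, |Q|=3/2
  updated: d(BQ,I)=11, d(BQ,N)=25/2, d(BQ,OR)=35/4, d(BQ,X)=25/2, d(BQ,Z)=19/2
3. join I+N (d=3) ⇒ IN; edges |I|=3/2, |N|=3/2
  updated: d(BQ,IN)=47/4, d(IN,OR)=45/4, d(IN,X)=14, d(IN,Z)=10
4. join OR+Z (d=6) ⇒ ORZ; edges |OR|=5/2, |Z|=3
  updated: d(BQ,ORZ)=9, d(IN,ORZ)=65/6, d(ORZ,X)=46/3
5. join BQ+ORZ (d=9) ⇒ BOQRZ; edges |BQ|=3, |ORZ|=3/2
  updated: d(BOQRZ,IN)=56/5, d(BOQRZ,X)=71/5
6. join BOQRZ+IN (d=56/5) ⇒ BINOQRZ; edges |BOQRZ|=11/10, |IN|=41/10
  updated: d(BINOQRZ,X)=99/7
7. join BINOQRZ+X (d=99/7) ⇒ BINOQRXZ; edges |BINOQRZ|=103/70, |X|=99/14
final tree: ((((B:3/2,Q:3/2):3,((O:1/2,R:1/2):5/2,Z:3):3/2):11/10,(I:3/2,N:3/2):41/10):103/70,X:99/14)
total length: 1076/35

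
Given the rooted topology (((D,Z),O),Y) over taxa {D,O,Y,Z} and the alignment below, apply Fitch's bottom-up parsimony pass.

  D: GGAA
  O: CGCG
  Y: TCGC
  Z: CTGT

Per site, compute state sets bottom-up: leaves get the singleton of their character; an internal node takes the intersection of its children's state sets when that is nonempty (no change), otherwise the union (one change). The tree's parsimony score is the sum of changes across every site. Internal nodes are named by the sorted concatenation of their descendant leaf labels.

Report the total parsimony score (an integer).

site 0, node DZ: D={G} ∪ Z={C} → {C,G} (+1)
site 0, node DOZ: DZ={C,G} ∩ O={C} → {C} (+0)
site 0, node DOYZ: DOZ={C} ∪ Y={T} → {C,T} (+1)
site 1, node DZ: D={G} ∪ Z={T} → {G,T} (+1)
site 1, node DOZ: DZ={G,T} ∩ O={G} → {G} (+0)
site 1, node DOYZ: DOZ={G} ∪ Y={C} → {C,G} (+1)
site 2, node DZ: D={A} ∪ Z={G} → {A,G} (+1)
site 2, node DOZ: DZ={A,G} ∪ O={C} → {A,C,G} (+1)
site 2, node DOYZ: DOZ={A,C,G} ∩ Y={G} → {G} (+0)
site 3, node DZ: D={A} ∪ Z={T} → {A,T} (+1)
site 3, node DOZ: DZ={A,T} ∪ O={G} → {A,G,T} (+1)
site 3, node DOYZ: DOZ={A,G,T} ∪ Y={C} → {A,C,G,T} (+1)
per-site changes: [2, 2, 2, 3]; total = 9

9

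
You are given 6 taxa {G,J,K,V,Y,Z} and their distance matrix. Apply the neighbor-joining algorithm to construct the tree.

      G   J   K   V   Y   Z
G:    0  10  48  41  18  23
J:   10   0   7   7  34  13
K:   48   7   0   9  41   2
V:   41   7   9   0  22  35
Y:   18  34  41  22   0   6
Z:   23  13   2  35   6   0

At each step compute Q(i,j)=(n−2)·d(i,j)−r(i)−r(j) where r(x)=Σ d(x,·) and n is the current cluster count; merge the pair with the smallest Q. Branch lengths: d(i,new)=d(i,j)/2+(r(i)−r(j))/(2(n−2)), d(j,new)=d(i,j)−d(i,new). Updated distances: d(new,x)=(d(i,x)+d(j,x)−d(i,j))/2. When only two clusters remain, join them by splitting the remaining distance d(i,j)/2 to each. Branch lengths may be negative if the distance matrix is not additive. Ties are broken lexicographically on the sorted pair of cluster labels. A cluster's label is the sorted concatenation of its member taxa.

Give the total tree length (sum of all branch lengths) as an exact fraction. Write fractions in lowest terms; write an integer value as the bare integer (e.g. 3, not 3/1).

377/8

iteration 1: select G,Y (d=18, Q=-189); attach at lengths (91/8, 53/8); label the merged cluster GY
  updated: d(GY,J)=13, d(GY,K)=71/2, d(GY,V)=45/2, d(GY,Z)=11/2
iteration 2: select GY,Z (d=11/2, Q=-231/2); attach at lengths (25/4, -3/4); label the merged cluster GYZ
  updated: d(GYZ,J)=41/4, d(GYZ,K)=16, d(GYZ,V)=26
iteration 3: select GYZ,J (d=41/4, Q=-56); attach at lengths (97/8, -15/8); label the merged cluster GJYZ
  updated: d(GJYZ,K)=51/8, d(GJYZ,V)=91/8
iteration 4: select GJYZ,K (d=51/8, Q=-107/4); attach at lengths (35/8, 2); label the merged cluster GJKYZ
  updated: d(GJKYZ,V)=7
iteration 5: select GJKYZ,V (d=7); attach at lengths (7/2, 7/2); label the merged cluster GJKVYZ
final tree: (((((G:91/8,Y:53/8):25/4,Z:-3/4):97/8,J:-15/8):35/8,K:2):7/2,V:7/2)
total length: 377/8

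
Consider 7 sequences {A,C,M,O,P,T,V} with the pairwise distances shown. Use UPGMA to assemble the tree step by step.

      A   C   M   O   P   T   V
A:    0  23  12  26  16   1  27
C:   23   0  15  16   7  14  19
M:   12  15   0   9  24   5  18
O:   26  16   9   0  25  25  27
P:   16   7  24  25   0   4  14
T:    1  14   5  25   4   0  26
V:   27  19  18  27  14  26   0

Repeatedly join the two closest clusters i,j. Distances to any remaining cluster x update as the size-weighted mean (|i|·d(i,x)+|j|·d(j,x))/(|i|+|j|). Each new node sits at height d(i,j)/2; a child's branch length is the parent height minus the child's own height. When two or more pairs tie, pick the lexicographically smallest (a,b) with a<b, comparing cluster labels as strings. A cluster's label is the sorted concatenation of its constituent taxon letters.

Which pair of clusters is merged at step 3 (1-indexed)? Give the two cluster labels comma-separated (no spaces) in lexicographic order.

AT,M

iteration 1: select A,T (d=1); attach at lengths (1/2, 1/2); label the merged cluster AT
  updated: d(AT,C)=37/2, d(AT,M)=17/2, d(AT,O)=51/2, d(AT,P)=10, d(AT,V)=53/2
iteration 2: select C,P (d=7); attach at lengths (7/2, 7/2); label the merged cluster CP
  updated: d(AT,CP)=57/4, d(CP,M)=39/2, d(CP,O)=41/2, d(CP,V)=33/2
iteration 3: select AT,M (d=17/2); attach at lengths (15/4, 17/4); label the merged cluster AMT
  updated: d(AMT,CP)=16, d(AMT,O)=20, d(AMT,V)=71/3
iteration 4: select AMT,CP (d=16); attach at lengths (15/4, 9/2); label the merged cluster ACMPT
  updated: d(ACMPT,O)=101/5, d(ACMPT,V)=104/5
iteration 5: select ACMPT,O (d=101/5); attach at lengths (21/10, 101/10); label the merged cluster ACMOPT
  updated: d(ACMOPT,V)=131/6
iteration 6: select ACMOPT,V (d=131/6); attach at lengths (49/60, 131/12); label the merged cluster ACMOPTV
final tree: (((((A:1/2,T:1/2):15/4,M:17/4):15/4,(C:7/2,P:7/2):9/2):21/10,O:101/10):49/60,V:131/12)
total length: 2891/60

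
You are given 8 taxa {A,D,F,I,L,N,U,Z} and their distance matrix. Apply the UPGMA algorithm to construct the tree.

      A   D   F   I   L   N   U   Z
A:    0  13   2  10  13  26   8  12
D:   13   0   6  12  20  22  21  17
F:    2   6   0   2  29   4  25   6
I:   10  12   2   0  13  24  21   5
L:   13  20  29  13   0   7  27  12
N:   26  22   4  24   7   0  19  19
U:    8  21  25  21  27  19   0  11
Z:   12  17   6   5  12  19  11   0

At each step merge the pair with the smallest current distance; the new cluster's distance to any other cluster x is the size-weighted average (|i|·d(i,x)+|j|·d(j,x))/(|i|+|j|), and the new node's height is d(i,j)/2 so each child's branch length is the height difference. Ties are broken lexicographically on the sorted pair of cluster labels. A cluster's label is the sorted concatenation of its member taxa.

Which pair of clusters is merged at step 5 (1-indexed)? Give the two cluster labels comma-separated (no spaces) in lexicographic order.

AFIZ,D

step 1: merge (A,F) at d=2; branch lengths A→1, F→1; new cluster AF
  updated: d(AF,D)=19/2, d(AF,I)=6, d(AF,L)=21, d(AF,N)=15, d(AF,U)=33/2, d(AF,Z)=9
step 2: merge (I,Z) at d=5; branch lengths I→5/2, Z→5/2; new cluster IZ
  updated: d(AF,IZ)=15/2, d(D,IZ)=29/2, d(IZ,L)=25/2, d(IZ,N)=43/2, d(IZ,U)=16
step 3: merge (L,N) at d=7; branch lengths L→7/2, N→7/2; new cluster LN
  updated: d(AF,LN)=18, d(D,LN)=21, d(IZ,LN)=17, d(LN,U)=23
step 4: merge (AF,IZ) at d=15/2; branch lengths AF→11/4, IZ→5/4; new cluster AFIZ
  updated: d(AFIZ,D)=12, d(AFIZ,LN)=35/2, d(AFIZ,U)=65/4
step 5: merge (AFIZ,D) at d=12; branch lengths AFIZ→9/4, D→6; new cluster ADFIZ
  updated: d(ADFIZ,LN)=91/5, d(ADFIZ,U)=86/5
step 6: merge (ADFIZ,U) at d=86/5; branch lengths ADFIZ→13/5, U→43/5; new cluster ADFIUZ
  updated: d(ADFIUZ,LN)=19
step 7: merge (ADFIUZ,LN) at d=19; branch lengths ADFIUZ→9/10, LN→6; new cluster ADFILNUZ
final tree: (((((A:1,F:1):11/4,(I:5/2,Z:5/2):5/4):9/4,D:6):13/5,U:43/5):9/10,(L:7/2,N:7/2):6)
total length: 887/20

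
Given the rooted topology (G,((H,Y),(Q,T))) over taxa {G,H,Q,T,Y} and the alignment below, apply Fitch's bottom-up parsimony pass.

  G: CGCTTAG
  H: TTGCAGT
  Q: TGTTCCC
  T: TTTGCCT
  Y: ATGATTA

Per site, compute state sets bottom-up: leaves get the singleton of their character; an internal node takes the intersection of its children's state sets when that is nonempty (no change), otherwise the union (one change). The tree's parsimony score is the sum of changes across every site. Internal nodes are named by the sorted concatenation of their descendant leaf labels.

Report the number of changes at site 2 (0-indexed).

2

site 0, node HY: H={T} ∪ Y={A} → {A,T} (+1)
site 0, node QT: Q={T} ∩ T={T} → {T} (+0)
site 0, node HQTY: HY={A,T} ∩ QT={T} → {T} (+0)
site 0, node GHQTY: G={C} ∪ HQTY={T} → {C,T} (+1)
site 1, node HY: H={T} ∩ Y={T} → {T} (+0)
site 1, node QT: Q={G} ∪ T={T} → {G,T} (+1)
site 1, node HQTY: HY={T} ∩ QT={G,T} → {T} (+0)
site 1, node GHQTY: G={G} ∪ HQTY={T} → {G,T} (+1)
site 2, node HY: H={G} ∩ Y={G} → {G} (+0)
site 2, node QT: Q={T} ∩ T={T} → {T} (+0)
site 2, node HQTY: HY={G} ∪ QT={T} → {G,T} (+1)
site 2, node GHQTY: G={C} ∪ HQTY={G,T} → {C,G,T} (+1)
site 3, node HY: H={C} ∪ Y={A} → {A,C} (+1)
site 3, node QT: Q={T} ∪ T={G} → {G,T} (+1)
site 3, node HQTY: HY={A,C} ∪ QT={G,T} → {A,C,G,T} (+1)
site 3, node GHQTY: G={T} ∩ HQTY={A,C,G,T} → {T} (+0)
site 4, node HY: H={A} ∪ Y={T} → {A,T} (+1)
site 4, node QT: Q={C} ∩ T={C} → {C} (+0)
site 4, node HQTY: HY={A,T} ∪ QT={C} → {A,C,T} (+1)
site 4, node GHQTY: G={T} ∩ HQTY={A,C,T} → {T} (+0)
site 5, node HY: H={G} ∪ Y={T} → {G,T} (+1)
site 5, node QT: Q={C} ∩ T={C} → {C} (+0)
site 5, node HQTY: HY={G,T} ∪ QT={C} → {C,G,T} (+1)
site 5, node GHQTY: G={A} ∪ HQTY={C,G,T} → {A,C,G,T} (+1)
site 6, node HY: H={T} ∪ Y={A} → {A,T} (+1)
site 6, node QT: Q={C} ∪ T={T} → {C,T} (+1)
site 6, node HQTY: HY={A,T} ∩ QT={C,T} → {T} (+0)
site 6, node GHQTY: G={G} ∪ HQTY={T} → {G,T} (+1)
per-site changes: [2, 2, 2, 3, 2, 3, 3]; total = 17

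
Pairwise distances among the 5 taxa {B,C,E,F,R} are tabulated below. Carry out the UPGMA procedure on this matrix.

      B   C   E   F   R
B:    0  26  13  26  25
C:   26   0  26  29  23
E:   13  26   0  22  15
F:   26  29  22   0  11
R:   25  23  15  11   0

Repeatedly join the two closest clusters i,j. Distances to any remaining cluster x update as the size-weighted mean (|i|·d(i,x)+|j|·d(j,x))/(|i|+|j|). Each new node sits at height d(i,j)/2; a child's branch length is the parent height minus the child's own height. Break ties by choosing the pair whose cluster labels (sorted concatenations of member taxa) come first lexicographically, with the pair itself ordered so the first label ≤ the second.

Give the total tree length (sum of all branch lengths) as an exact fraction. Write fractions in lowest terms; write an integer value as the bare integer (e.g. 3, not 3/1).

49

1. join F+R (d=11) ⇒ FR; edges |F|=11/2, |R|=11/2
  updated: d(B,FR)=51/2, d(C,FR)=26, d(E,FR)=37/2
2. join B+E (d=13) ⇒ BE; edges |B|=13/2, |E|=13/2
  updated: d(BE,C)=26, d(BE,FR)=22
3. join BE+FR (d=22) ⇒ BEFR; edges |BE|=9/2, |FR|=11/2
  updated: d(BEFR,C)=26
4. join BEFR+C (d=26) ⇒ BCEFR; edges |BEFR|=2, |C|=13
final tree: (((B:13/2,E:13/2):9/2,(F:11/2,R:11/2):11/2):2,C:13)
total length: 49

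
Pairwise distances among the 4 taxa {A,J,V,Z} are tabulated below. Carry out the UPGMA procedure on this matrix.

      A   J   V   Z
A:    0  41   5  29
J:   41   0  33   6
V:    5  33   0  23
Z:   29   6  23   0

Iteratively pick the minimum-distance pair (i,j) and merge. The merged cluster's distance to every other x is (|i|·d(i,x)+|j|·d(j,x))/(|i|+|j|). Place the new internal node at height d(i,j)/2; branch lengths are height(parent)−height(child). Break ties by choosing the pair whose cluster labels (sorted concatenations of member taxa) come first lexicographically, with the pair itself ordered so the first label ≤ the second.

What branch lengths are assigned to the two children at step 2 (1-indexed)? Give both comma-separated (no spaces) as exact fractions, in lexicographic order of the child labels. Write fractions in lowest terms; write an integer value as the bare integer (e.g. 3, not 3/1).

3,3

1. join A+V (d=5) ⇒ AV; edges |A|=5/2, |V|=5/2
  updated: d(AV,J)=37, d(AV,Z)=26
2. join J+Z (d=6) ⇒ JZ; edges |J|=3, |Z|=3
  updated: d(AV,JZ)=63/2
3. join AV+JZ (d=63/2) ⇒ AJVZ; edges |AV|=53/4, |JZ|=51/4
final tree: ((A:5/2,V:5/2):53/4,(J:3,Z:3):51/4)
total length: 37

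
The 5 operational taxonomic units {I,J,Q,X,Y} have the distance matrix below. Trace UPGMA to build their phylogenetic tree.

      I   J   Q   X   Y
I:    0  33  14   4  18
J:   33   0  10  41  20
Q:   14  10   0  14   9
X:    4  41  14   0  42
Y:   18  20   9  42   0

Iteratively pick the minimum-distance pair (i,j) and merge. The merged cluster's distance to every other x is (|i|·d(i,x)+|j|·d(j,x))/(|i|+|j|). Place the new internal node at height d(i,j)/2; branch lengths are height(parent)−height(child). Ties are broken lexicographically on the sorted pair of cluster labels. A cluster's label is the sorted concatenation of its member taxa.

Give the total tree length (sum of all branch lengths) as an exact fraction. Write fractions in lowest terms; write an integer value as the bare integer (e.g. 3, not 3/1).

41

step 1: merge (I,X) at d=4; branch lengths I→2, X→2; new cluster IX
  updated: d(IX,J)=37, d(IX,Q)=14, d(IX,Y)=30
step 2: merge (Q,Y) at d=9; branch lengths Q→9/2, Y→9/2; new cluster QY
  updated: d(IX,QY)=22, d(J,QY)=15
step 3: merge (J,QY) at d=15; branch lengths J→15/2, QY→3; new cluster JQY
  updated: d(IX,JQY)=27
step 4: merge (IX,JQY) at d=27; branch lengths IX→23/2, JQY→6; new cluster IJQXY
final tree: ((I:2,X:2):23/2,(J:15/2,(Q:9/2,Y:9/2):3):6)
total length: 41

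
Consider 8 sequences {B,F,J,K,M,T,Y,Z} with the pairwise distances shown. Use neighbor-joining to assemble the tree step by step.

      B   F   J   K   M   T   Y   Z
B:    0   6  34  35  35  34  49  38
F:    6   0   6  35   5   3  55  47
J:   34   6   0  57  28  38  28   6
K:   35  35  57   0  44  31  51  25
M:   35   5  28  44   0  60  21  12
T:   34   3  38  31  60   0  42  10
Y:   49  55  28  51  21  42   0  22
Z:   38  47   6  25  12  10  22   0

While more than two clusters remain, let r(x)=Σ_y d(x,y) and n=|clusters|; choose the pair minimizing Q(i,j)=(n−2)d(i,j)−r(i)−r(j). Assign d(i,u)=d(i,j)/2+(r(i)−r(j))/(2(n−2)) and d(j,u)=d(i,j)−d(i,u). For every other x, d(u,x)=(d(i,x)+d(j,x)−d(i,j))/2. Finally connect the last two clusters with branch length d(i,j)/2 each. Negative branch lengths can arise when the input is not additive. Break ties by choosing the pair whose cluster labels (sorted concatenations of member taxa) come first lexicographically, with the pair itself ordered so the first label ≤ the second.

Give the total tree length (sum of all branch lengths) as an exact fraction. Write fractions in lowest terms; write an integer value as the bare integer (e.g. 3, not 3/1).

2987/32

step 1: merge (F,T) at d=3, Q=-357; branch lengths F→-43/12, T→79/12; new cluster FT
  updated: d(B,FT)=37/2, d(FT,J)=41/2, d(FT,K)=63/2, d(FT,M)=31, d(FT,Y)=47, d(FT,Z)=27
step 2: merge (B,FT) at d=37/2, Q=-585/2; branch lengths B→253/20, FT→117/20; new cluster BFT
  updated: d(BFT,J)=18, d(BFT,K)=24, d(BFT,M)=95/4, d(BFT,Y)=155/4, d(BFT,Z)=93/4
step 3: merge (BFT,K) at d=24, Q=-931/4; branch lengths BFT→91/32, K→677/32; new cluster BFKT
  updated: d(BFKT,J)=51/2, d(BFKT,M)=175/8, d(BFKT,Y)=263/8, d(BFKT,Z)=97/8
step 4: merge (M,Y) at d=21, Q=-495/4; branch lengths M→7, Y→14; new cluster MY
  updated: d(BFKT,MY)=135/8, d(J,MY)=35/2, d(MY,Z)=13/2
step 5: merge (BFKT,MY) at d=135/8, Q=-493/8; branch lengths BFKT→379/32, MY→161/32; new cluster BFKMTY
  updated: d(BFKMTY,J)=209/16, d(BFKMTY,Z)=7/8
step 6: merge (BFKMTY,J) at d=209/16, Q=-319/16; branch lengths BFKMTY→127/32, J→291/32; new cluster BFJKMTY
  updated: d(BFJKMTY,Z)=-99/32
step 7: merge (BFJKMTY,Z) at d=-99/32; branch lengths BFJKMTY→-99/64, Z→-99/64; new cluster BFJKMTYZ
final tree: (((((B:253/20,(F:-43/12,T:79/12):117/20):91/32,K:677/32):379/32,(M:7,Y:14):161/32):127/32,J:291/32):-99/64,Z:-99/64)
total length: 2987/32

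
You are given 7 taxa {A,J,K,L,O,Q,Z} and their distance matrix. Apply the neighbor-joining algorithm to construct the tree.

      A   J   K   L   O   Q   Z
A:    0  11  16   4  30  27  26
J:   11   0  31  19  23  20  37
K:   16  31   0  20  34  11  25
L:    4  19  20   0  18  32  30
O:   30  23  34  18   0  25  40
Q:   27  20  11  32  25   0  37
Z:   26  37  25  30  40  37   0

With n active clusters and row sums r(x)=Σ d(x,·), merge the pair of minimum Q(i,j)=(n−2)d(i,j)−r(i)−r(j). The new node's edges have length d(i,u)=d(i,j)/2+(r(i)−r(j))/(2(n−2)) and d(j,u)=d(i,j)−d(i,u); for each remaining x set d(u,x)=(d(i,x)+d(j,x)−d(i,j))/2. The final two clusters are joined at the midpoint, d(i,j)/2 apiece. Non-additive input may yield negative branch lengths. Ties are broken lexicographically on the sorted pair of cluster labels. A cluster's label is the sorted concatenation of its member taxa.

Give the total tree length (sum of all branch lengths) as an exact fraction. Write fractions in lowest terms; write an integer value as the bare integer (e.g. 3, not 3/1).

iteration 1: select K,Q (d=11, Q=-234); attach at lengths (4, 7); label the merged cluster KQ
  updated: d(A,KQ)=16, d(J,KQ)=20, d(KQ,L)=41/2, d(KQ,O)=24, d(KQ,Z)=51/2
iteration 2: select A,L (d=4, Q=-325/2); attach at lengths (23/16, 41/16); label the merged cluster AL
  updated: d(AL,J)=13, d(AL,KQ)=65/4, d(AL,O)=22, d(AL,Z)=26
iteration 3: select KQ,Z (d=51/2, Q=-551/4); attach at lengths (45/8, 159/8); label the merged cluster KQZ
  updated: d(AL,KQZ)=67/8, d(J,KQZ)=63/4, d(KQZ,O)=77/4
iteration 4: select AL,KQZ (d=67/8, Q=-70); attach at lengths (67/16, 67/16); label the merged cluster AKLQZ
  updated: d(AKLQZ,J)=163/16, d(AKLQZ,O)=263/16
iteration 5: select AKLQZ,J (d=163/16, Q=-397/8); attach at lengths (29/16, 67/8); label the merged cluster AJKLQZ
  updated: d(AJKLQZ,O)=117/8
iteration 6: select AJKLQZ,O (d=117/8); attach at lengths (117/16, 117/16); label the merged cluster AJKLOQZ
final tree: ((((A:23/16,L:41/16):67/16,((K:4,Q:7):45/8,Z:159/8):67/16):29/16,J:67/8):117/16,O:117/16)
total length: 1179/16

1179/16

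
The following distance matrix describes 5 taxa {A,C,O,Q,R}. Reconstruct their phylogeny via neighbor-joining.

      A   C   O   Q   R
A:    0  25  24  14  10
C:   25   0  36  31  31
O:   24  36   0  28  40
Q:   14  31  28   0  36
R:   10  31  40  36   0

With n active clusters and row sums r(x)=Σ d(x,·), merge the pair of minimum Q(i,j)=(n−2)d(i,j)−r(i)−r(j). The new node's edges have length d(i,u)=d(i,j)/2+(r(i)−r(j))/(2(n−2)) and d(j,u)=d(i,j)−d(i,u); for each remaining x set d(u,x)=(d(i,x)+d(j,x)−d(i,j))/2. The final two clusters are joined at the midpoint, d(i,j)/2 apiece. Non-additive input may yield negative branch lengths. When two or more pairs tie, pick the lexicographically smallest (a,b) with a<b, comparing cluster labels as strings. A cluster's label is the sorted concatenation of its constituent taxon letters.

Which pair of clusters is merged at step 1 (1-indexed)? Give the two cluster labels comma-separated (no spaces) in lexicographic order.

step 1: merge (A,R) at d=10, Q=-160; branch lengths A→-7/3, R→37/3; new cluster AR
  updated: d(AR,C)=23, d(AR,O)=27, d(AR,Q)=20
step 2: merge (AR,C) at d=23, Q=-114; branch lengths AR→13/2, C→33/2; new cluster ACR
  updated: d(ACR,O)=20, d(ACR,Q)=14
step 3: merge (ACR,O) at d=20, Q=-62; branch lengths ACR→3, O→17; new cluster ACOR
  updated: d(ACOR,Q)=11
step 4: merge (ACOR,Q) at d=11; branch lengths ACOR→11/2, Q→11/2; new cluster ACOQR
final tree: ((((A:-7/3,R:37/3):13/2,C:33/2):3,O:17):11/2,Q:11/2)
total length: 64

A,R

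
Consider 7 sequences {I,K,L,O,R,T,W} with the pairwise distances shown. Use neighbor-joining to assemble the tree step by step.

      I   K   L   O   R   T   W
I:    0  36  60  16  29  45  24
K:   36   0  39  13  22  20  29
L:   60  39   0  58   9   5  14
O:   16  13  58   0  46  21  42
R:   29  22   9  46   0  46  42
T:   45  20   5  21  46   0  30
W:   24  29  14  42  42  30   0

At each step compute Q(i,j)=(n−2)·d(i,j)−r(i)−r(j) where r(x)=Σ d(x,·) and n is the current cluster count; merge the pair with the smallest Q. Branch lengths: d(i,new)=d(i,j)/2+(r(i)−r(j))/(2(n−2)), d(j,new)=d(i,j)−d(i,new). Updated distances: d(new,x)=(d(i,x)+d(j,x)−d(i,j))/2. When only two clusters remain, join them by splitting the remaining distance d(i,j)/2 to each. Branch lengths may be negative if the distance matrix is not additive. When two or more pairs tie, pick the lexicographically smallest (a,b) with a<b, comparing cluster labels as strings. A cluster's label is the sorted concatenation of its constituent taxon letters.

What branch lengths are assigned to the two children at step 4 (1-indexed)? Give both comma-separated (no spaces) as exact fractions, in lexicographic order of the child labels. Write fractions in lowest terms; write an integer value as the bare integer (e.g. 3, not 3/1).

1. join L+R (d=9, Q=-334) ⇒ LR; edges |L|=18/5, |R|=27/5
  updated: d(I,LR)=40, d(K,LR)=26, d(LR,O)=95/2, d(LR,T)=21, d(LR,W)=47/2
2. join I+O (d=16, Q=-473/2) ⇒ IO; edges |I|=171/16, |O|=85/16
  updated: d(IO,K)=33/2, d(IO,LR)=143/4, d(IO,T)=25, d(IO,W)=25
3. join IO+K (d=33/2, Q=-577/4) ⇒ IKO; edges |IO|=241/24, |K|=155/24
  updated: d(IKO,LR)=181/8, d(IKO,T)=57/4, d(IKO,W)=75/4
4. join IKO+T (d=57/4, Q=-739/8) ⇒ IKOT; edges |IKO|=151/32, |T|=305/32
  updated: d(IKOT,LR)=235/16, d(IKOT,W)=69/4
5. join IKOT+LR (d=235/16, Q=-887/16) ⇒ IKLORT; edges |IKOT|=135/32, |LR|=335/32
  updated: d(IKLORT,W)=417/32
6. join IKLORT+W (d=417/32) ⇒ IKLORTW; edges |IKLORT|=417/64, |W|=417/64
final tree: (((((I:171/16,O:85/16):241/24,K:155/24):151/32,T:305/32):135/32,(L:18/5,R:27/5):335/32):417/64,W:417/64)
total length: 2671/32

151/32,305/32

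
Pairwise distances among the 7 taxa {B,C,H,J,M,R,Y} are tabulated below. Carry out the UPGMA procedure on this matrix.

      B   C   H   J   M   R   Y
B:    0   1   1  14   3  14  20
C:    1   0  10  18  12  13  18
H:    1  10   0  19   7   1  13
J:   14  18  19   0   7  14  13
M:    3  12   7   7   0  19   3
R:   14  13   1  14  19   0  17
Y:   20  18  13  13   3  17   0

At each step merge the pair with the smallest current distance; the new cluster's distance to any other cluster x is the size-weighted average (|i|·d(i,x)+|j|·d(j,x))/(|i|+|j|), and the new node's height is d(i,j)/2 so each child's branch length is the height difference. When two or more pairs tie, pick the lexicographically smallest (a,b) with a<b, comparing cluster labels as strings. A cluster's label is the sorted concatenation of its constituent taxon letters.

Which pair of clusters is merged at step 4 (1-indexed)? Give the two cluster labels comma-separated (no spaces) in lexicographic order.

BC,HR

iteration 1: select B,C (d=1); attach at lengths (1/2, 1/2); label the merged cluster BC
  updated: d(BC,H)=11/2, d(BC,J)=16, d(BC,M)=15/2, d(BC,R)=27/2, d(BC,Y)=19
iteration 2: select H,R (d=1); attach at lengths (1/2, 1/2); label the merged cluster HR
  updated: d(BC,HR)=19/2, d(HR,J)=33/2, d(HR,M)=13, d(HR,Y)=15
iteration 3: select M,Y (d=3); attach at lengths (3/2, 3/2); label the merged cluster MY
  updated: d(BC,MY)=53/4, d(HR,MY)=14, d(J,MY)=10
iteration 4: select BC,HR (d=19/2); attach at lengths (17/4, 17/4); label the merged cluster BCHR
  updated: d(BCHR,J)=65/4, d(BCHR,MY)=109/8
iteration 5: select J,MY (d=10); attach at lengths (5, 7/2); label the merged cluster JMY
  updated: d(BCHR,JMY)=29/2
iteration 6: select BCHR,JMY (d=29/2); attach at lengths (5/2, 9/4); label the merged cluster BCHJMRY
final tree: (((B:1/2,C:1/2):17/4,(H:1/2,R:1/2):17/4):5/2,(J:5,(M:3/2,Y:3/2):7/2):9/4)
total length: 107/4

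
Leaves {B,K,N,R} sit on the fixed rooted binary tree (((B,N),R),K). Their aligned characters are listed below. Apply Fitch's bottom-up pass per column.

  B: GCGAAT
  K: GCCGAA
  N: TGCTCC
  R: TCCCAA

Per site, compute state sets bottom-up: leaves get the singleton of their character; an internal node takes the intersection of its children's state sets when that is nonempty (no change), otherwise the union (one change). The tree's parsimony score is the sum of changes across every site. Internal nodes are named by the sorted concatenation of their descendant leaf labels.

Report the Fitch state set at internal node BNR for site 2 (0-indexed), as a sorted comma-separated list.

C

BN@0: {G} ∪ {T} = {G,T} (union, +1)
BNR@0: {G,T} ∩ {T} = {T} (intersection, +0)
BKNR@0: {T} ∪ {G} = {G,T} (union, +1)
BN@1: {C} ∪ {G} = {C,G} (union, +1)
BNR@1: {C,G} ∩ {C} = {C} (intersection, +0)
BKNR@1: {C} ∩ {C} = {C} (intersection, +0)
BN@2: {G} ∪ {C} = {C,G} (union, +1)
BNR@2: {C,G} ∩ {C} = {C} (intersection, +0)
BKNR@2: {C} ∩ {C} = {C} (intersection, +0)
BN@3: {A} ∪ {T} = {A,T} (union, +1)
BNR@3: {A,T} ∪ {C} = {A,C,T} (union, +1)
BKNR@3: {A,C,T} ∪ {G} = {A,C,G,T} (union, +1)
BN@4: {A} ∪ {C} = {A,C} (union, +1)
BNR@4: {A,C} ∩ {A} = {A} (intersection, +0)
BKNR@4: {A} ∩ {A} = {A} (intersection, +0)
BN@5: {T} ∪ {C} = {C,T} (union, +1)
BNR@5: {C,T} ∪ {A} = {A,C,T} (union, +1)
BKNR@5: {A,C,T} ∩ {A} = {A} (intersection, +0)
per-site changes: [2, 1, 1, 3, 1, 2]; total = 10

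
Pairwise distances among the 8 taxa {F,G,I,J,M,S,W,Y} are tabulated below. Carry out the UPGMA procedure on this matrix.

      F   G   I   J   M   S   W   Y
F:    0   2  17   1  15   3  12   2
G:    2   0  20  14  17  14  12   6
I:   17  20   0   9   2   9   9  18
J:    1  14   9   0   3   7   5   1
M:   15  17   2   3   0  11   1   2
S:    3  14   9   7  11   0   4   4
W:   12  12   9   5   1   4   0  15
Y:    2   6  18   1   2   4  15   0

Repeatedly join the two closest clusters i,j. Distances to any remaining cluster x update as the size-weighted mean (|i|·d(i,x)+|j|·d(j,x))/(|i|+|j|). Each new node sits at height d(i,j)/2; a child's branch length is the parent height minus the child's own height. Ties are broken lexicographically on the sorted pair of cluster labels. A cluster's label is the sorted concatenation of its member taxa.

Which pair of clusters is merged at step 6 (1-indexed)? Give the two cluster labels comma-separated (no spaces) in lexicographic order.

1. join F+J (d=1) ⇒ FJ; edges |F|=1/2, |J|=1/2
  updated: d(FJ,G)=8, d(FJ,I)=13, d(FJ,M)=9, d(FJ,S)=5, d(FJ,W)=17/2, d(FJ,Y)=3/2
2. join M+W (d=1) ⇒ MW; edges |M|=1/2, |W|=1/2
  updated: d(FJ,MW)=35/4, d(G,MW)=29/2, d(I,MW)=11/2, d(MW,S)=15/2, d(MW,Y)=17/2
3. join FJ+Y (d=3/2) ⇒ FJY; edges |FJ|=1/4, |Y|=3/4
  updated: d(FJY,G)=22/3, d(FJY,I)=44/3, d(FJY,MW)=26/3, d(FJY,S)=14/3
4. join FJY+S (d=14/3) ⇒ FJSY; edges |FJY|=19/12, |S|=7/3
  updated: d(FJSY,G)=9, d(FJSY,I)=53/4, d(FJSY,MW)=67/8
5. join I+MW (d=11/2) ⇒ IMW; edges |I|=11/4, |MW|=9/4
  updated: d(FJSY,IMW)=10, d(G,IMW)=49/3
6. join FJSY+G (d=9) ⇒ FGJSY; edges |FJSY|=13/6, |G|=9/2
  updated: d(FGJSY,IMW)=169/15
7. join FGJSY+IMW (d=169/15) ⇒ FGIJMSWY; edges |FGJSY|=17/15, |IMW|=173/60
final tree: (((((F:1/2,J:1/2):1/4,Y:3/4):19/12,S:7/3):13/6,G:9/2):17/15,(I:11/4,(M:1/2,W:1/2):9/4):173/60)
total length: 113/5

FJSY,G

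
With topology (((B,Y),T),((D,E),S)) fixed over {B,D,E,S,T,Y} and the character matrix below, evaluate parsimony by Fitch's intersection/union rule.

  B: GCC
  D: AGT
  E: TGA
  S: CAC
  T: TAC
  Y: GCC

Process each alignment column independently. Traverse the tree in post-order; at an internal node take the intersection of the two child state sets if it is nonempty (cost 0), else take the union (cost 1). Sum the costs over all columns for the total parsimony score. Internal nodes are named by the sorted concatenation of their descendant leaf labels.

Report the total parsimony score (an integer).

BY@0: {G} ∩ {G} = {G} (intersection, +0)
BTY@0: {G} ∪ {T} = {G,T} (union, +1)
DE@0: {A} ∪ {T} = {A,T} (union, +1)
DES@0: {A,T} ∪ {C} = {A,C,T} (union, +1)
BDESTY@0: {G,T} ∩ {A,C,T} = {T} (intersection, +0)
BY@1: {C} ∩ {C} = {C} (intersection, +0)
BTY@1: {C} ∪ {A} = {A,C} (union, +1)
DE@1: {G} ∩ {G} = {G} (intersection, +0)
DES@1: {G} ∪ {A} = {A,G} (union, +1)
BDESTY@1: {A,C} ∩ {A,G} = {A} (intersection, +0)
BY@2: {C} ∩ {C} = {C} (intersection, +0)
BTY@2: {C} ∩ {C} = {C} (intersection, +0)
DE@2: {T} ∪ {A} = {A,T} (union, +1)
DES@2: {A,T} ∪ {C} = {A,C,T} (union, +1)
BDESTY@2: {C} ∩ {A,C,T} = {C} (intersection, +0)
per-site changes: [3, 2, 2]; total = 7

7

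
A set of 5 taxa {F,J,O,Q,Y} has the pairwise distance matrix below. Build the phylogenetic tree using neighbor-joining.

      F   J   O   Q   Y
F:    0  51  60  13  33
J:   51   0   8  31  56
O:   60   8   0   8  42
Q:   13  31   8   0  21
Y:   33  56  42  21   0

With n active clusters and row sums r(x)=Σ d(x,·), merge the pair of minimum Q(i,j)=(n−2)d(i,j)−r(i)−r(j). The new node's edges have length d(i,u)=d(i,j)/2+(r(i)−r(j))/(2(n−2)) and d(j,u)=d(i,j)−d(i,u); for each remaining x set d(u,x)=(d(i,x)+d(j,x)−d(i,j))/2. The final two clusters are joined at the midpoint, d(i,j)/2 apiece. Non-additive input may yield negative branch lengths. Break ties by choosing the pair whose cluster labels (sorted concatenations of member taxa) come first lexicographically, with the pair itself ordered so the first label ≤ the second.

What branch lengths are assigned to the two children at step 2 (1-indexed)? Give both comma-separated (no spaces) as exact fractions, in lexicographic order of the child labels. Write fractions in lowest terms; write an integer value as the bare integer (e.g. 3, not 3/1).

step 1: merge (J,O) at d=8, Q=-240; branch lengths J→26/3, O→-2/3; new cluster JO
  updated: d(F,JO)=103/2, d(JO,Q)=31/2, d(JO,Y)=45
step 2: merge (F,Y) at d=33, Q=-261/2; branch lengths F→129/8, Y→135/8; new cluster FY
  updated: d(FY,JO)=127/4, d(FY,Q)=1/2
step 3: merge (FY,JO) at d=127/4, Q=-191/4; branch lengths FY→67/8, JO→187/8; new cluster FJOY
  updated: d(FJOY,Q)=-63/8
step 4: merge (FJOY,Q) at d=-63/8; branch lengths FJOY→-63/16, Q→-63/16; new cluster FJOQY
final tree: (((F:129/8,Y:135/8):67/8,(J:26/3,O:-2/3):187/8):-63/16,Q:-63/16)
total length: 519/8

129/8,135/8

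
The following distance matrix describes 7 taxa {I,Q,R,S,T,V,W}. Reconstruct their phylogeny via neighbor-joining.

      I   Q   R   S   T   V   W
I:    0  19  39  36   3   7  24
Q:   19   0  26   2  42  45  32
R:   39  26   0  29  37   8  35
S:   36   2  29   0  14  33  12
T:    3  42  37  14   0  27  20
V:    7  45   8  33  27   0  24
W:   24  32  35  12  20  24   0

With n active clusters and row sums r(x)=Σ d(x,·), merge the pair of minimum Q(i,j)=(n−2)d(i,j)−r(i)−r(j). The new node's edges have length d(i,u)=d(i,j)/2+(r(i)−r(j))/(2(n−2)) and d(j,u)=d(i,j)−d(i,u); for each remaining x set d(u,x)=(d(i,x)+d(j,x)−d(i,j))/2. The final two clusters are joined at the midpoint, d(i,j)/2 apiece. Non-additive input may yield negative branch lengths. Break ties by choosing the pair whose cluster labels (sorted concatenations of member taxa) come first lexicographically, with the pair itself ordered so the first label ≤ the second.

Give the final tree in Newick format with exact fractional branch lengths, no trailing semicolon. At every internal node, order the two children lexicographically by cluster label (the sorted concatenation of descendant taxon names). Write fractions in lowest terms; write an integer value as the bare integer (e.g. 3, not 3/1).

((((I:7/12,T:29/12):9,(R:147/16,V:-19/16):13):27/8,(Q:5,S:-3):99/8):69/16,W:69/16)

iteration 1: select Q,S (d=2, Q=-282); attach at lengths (5, -3); label the merged cluster QS
  updated: d(I,QS)=53/2, d(QS,R)=53/2, d(QS,T)=27, d(QS,V)=38, d(QS,W)=21
iteration 2: select R,V (d=8, Q=-435/2); attach at lengths (147/16, -19/16); label the merged cluster RV
  updated: d(I,RV)=19, d(QS,RV)=113/4, d(RV,T)=28, d(RV,W)=51/2
iteration 3: select I,T (d=3, Q=-283/2); attach at lengths (7/12, 29/12); label the merged cluster IT
  updated: d(IT,QS)=101/4, d(IT,RV)=22, d(IT,W)=41/2
iteration 4: select IT,RV (d=22, Q=-199/2); attach at lengths (9, 13); label the merged cluster IRTV
  updated: d(IRTV,QS)=63/4, d(IRTV,W)=12
iteration 5: select IRTV,QS (d=63/4, Q=-195/4); attach at lengths (27/8, 99/8); label the merged cluster IQRSTV
  updated: d(IQRSTV,W)=69/8
iteration 6: select IQRSTV,W (d=69/8); attach at lengths (69/16, 69/16); label the merged cluster IQRSTVW
final tree: ((((I:7/12,T:29/12):9,(R:147/16,V:-19/16):13):27/8,(Q:5,S:-3):99/8):69/16,W:69/16)
total length: 475/8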